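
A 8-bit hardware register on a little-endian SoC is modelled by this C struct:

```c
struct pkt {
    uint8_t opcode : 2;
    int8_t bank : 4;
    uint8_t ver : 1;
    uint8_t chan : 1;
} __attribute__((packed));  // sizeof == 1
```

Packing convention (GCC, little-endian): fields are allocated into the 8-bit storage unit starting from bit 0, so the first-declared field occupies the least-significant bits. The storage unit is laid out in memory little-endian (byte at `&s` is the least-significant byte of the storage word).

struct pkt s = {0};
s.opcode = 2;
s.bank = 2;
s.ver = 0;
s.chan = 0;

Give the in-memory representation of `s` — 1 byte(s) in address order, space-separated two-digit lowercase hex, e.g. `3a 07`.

0a

[0+:2] opcode=2 & 0x3 = 0x2; word=0x02
[2+:4] bank=2 & 0xf = 0x2; word=0x0a
[6+:1] ver=0 & 0x1 = 0x0; word=0x0a
[7+:1] chan=0 & 0x1 = 0x0; word=0x0a
word = 0x0a → little-endian bytes:
  [0]=0x0a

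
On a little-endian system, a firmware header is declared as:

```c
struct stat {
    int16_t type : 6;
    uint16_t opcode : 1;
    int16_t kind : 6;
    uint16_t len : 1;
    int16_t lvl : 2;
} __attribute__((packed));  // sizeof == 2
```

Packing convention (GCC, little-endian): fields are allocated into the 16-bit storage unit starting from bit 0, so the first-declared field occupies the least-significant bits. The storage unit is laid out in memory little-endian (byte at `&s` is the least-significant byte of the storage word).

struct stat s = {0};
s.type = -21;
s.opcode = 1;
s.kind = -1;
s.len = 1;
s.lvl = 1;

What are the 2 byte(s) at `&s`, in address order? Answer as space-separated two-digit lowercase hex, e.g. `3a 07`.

[0+:6] type=-21 & 0x3f = 0x2b; word=0x002b
[6+:1] opcode=1 & 0x1 = 0x1; word=0x006b
[7+:6] kind=-1 & 0x3f = 0x3f; word=0x1feb
[13+:1] len=1 & 0x1 = 0x1; word=0x3feb
[14+:2] lvl=1 & 0x3 = 0x1; word=0x7feb
word = 0x7feb → little-endian bytes:
  [0]=0xeb  [1]=0x7f

eb 7f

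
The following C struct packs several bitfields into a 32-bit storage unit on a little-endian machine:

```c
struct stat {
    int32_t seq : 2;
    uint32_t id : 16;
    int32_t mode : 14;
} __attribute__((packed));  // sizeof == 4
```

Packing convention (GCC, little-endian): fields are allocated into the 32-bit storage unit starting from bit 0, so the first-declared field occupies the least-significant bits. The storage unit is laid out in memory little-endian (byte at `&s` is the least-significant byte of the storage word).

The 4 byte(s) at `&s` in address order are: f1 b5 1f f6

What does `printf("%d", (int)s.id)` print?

60796

[0]=0xf1 [1]=0xb5 [2]=0x1f [3]=0xf6 (little-endian) → word 0xf61fb5f1
seq:2 @ bit 0 → (0xf61fb5f1>>0)&0x3 = 0x1
id:16 @ bit 2 → (0xf61fb5f1>>2)&0xffff = 0xed7c  ←
mode:14 @ bit 18 → (0xf61fb5f1>>18)&0x3fff = 0x3d87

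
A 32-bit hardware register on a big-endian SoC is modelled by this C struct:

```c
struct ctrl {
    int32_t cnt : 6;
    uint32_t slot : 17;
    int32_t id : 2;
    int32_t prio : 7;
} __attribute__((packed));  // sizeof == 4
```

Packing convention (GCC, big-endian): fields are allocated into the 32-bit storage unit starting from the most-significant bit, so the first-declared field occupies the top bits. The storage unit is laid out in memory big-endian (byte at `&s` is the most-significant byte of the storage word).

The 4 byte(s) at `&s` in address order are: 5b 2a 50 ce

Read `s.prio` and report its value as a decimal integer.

[0]=0x5b [1]=0x2a [2]=0x50 [3]=0xce (big-endian) → word 0x5b2a50ce
cnt [26+:6] = (word>>26) & 0x3f = 22
slot [9+:17] = (word>>9) & 0x1ffff = 103720
id [7+:2] = (word>>7) & 0x3 = 1
prio [0+:7] = (word>>0) & 0x7f = 78  ←
prio signed 7b, MSB=1: 78 - 128 = -50

-50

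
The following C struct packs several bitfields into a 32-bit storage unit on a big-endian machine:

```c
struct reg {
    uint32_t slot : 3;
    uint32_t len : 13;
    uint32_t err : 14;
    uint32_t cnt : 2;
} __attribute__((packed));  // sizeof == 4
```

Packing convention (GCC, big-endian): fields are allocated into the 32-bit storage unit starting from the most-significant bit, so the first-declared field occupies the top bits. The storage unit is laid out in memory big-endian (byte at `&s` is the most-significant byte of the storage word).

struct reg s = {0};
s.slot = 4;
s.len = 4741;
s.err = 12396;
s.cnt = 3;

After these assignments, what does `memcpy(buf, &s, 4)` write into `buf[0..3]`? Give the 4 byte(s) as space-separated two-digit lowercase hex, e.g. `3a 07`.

92 85 c1 b3

[29+:3] slot=4 & 0x7 = 0x4; word=0x80000000
[16+:13] len=4741 & 0x1fff = 0x1285; word=0x92850000
[2+:14] err=12396 & 0x3fff = 0x306c; word=0x9285c1b0
[0+:2] cnt=3 & 0x3 = 0x3; word=0x9285c1b3
word = 0x9285c1b3 → big-endian bytes:
  [0]=0x92  [1]=0x85  [2]=0xc1  [3]=0xb3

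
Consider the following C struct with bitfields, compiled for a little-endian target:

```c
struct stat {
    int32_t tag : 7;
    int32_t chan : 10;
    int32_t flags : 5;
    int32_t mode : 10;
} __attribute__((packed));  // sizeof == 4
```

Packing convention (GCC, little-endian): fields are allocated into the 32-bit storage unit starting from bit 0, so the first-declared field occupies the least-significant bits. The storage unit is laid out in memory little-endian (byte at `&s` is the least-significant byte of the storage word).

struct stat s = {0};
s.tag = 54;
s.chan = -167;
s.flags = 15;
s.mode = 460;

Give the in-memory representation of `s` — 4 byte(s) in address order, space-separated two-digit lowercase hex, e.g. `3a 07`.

tag (7b) val=54 bits=0x36 at bit 0: 0x00000036
chan (10b) val=-167 bits=0x359 at bit 7: 0x0001acb6
flags (5b) val=15 bits=0xf at bit 17: 0x001facb6
mode (10b) val=460 bits=0x1cc at bit 22: 0x731facb6
word = 0x731facb6 → little-endian bytes:
  [0]=0xb6  [1]=0xac  [2]=0x1f  [3]=0x73

b6 ac 1f 73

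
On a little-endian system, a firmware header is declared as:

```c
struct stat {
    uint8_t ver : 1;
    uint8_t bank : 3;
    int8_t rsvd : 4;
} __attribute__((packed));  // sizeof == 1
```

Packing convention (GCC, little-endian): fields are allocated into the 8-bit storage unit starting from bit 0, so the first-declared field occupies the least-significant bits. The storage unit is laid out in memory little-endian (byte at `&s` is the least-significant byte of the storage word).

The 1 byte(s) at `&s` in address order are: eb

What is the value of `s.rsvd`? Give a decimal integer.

-2

[0]=0xeb (little-endian) → word 0xeb
ver [0+:1] = (word>>0) & 0x1 = 1
bank [1+:3] = (word>>1) & 0x7 = 5
rsvd [4+:4] = (word>>4) & 0xf = 14  ←
rsvd signed 4b, MSB=1: 14 - 16 = -2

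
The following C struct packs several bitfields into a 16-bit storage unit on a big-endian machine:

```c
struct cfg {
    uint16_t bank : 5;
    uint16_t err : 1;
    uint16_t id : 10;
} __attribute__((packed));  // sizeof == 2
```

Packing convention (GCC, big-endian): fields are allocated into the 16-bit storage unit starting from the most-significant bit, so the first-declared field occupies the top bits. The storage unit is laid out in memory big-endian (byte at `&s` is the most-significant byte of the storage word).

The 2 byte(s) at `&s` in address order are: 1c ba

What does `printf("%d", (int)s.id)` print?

186

[0]=0x1c [1]=0xba (big-endian) → word 0x1cba
bank:5 @ bit 11 → (0x1cba>>11)&0x1f = 0x3
err:1 @ bit 10 → (0x1cba>>10)&0x1 = 0x1
id:10 @ bit 0 → (0x1cba>>0)&0x3ff = 0xba  ←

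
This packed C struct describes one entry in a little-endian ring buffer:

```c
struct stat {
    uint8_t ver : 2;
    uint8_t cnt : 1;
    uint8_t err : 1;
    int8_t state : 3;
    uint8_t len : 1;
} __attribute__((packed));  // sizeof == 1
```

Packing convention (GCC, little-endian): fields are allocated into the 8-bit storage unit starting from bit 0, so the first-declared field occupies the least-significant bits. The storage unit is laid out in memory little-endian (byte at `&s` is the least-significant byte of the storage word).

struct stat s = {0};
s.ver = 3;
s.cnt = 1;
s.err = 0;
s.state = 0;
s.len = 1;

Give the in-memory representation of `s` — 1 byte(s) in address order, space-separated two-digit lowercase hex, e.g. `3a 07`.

ver:2 = 3 → 0x3 << 0 → word 0x03
cnt:1 = 1 → 0x1 << 2 → word 0x07
err:1 = 0 → 0x0 << 3 → word 0x07
state:3 = 0 → 0x0 << 4 → word 0x07
len:1 = 1 → 0x1 << 7 → word 0x87
word = 0x87 → little-endian bytes:
  [0]=0x87

87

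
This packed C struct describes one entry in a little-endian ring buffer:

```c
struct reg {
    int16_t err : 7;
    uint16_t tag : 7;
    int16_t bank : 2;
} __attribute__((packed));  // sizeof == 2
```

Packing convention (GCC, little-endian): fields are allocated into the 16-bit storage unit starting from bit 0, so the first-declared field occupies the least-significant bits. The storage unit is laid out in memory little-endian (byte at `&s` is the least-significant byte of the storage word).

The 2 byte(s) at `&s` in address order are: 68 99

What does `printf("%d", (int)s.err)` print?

-24

[0]=0x68 [1]=0x99 (little-endian) → word 0x9968
err:7 @ bit 0 → (0x9968>>0)&0x7f = 0x68  ←
tag:7 @ bit 7 → (0x9968>>7)&0x7f = 0x32
bank:2 @ bit 14 → (0x9968>>14)&0x3 = 0x2
err signed 7b, MSB=1: 104 - 128 = -24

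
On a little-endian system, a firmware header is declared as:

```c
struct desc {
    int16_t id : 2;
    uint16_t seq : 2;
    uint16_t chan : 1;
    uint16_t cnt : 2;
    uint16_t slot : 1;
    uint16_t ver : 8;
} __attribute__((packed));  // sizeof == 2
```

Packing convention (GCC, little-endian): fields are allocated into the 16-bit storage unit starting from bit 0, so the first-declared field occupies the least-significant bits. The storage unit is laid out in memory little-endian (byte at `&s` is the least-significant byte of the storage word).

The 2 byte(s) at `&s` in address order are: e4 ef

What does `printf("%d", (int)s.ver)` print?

239

[0]=0xe4 [1]=0xef (little-endian) → word 0xefe4
id [0+:2] = (word>>0) & 0x3 = 0
seq [2+:2] = (word>>2) & 0x3 = 1
chan [4+:1] = (word>>4) & 0x1 = 0
cnt [5+:2] = (word>>5) & 0x3 = 3
slot [7+:1] = (word>>7) & 0x1 = 1
ver [8+:8] = (word>>8) & 0xff = 239  ←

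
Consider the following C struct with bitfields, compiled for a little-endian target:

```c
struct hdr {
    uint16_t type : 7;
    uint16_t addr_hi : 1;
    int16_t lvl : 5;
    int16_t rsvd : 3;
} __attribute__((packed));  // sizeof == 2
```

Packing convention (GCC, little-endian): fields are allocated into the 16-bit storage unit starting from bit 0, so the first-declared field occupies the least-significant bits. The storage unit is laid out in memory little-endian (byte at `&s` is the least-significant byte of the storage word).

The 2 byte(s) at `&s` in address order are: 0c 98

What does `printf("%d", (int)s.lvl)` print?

[0]=0x0c [1]=0x98 (little-endian) → word 0x980c
type [0+:7] = (word>>0) & 0x7f = 12
addr_hi [7+:1] = (word>>7) & 0x1 = 0
lvl [8+:5] = (word>>8) & 0x1f = 24  ←
rsvd [13+:3] = (word>>13) & 0x7 = 4
lvl signed 5b, MSB=1: 24 - 32 = -8

-8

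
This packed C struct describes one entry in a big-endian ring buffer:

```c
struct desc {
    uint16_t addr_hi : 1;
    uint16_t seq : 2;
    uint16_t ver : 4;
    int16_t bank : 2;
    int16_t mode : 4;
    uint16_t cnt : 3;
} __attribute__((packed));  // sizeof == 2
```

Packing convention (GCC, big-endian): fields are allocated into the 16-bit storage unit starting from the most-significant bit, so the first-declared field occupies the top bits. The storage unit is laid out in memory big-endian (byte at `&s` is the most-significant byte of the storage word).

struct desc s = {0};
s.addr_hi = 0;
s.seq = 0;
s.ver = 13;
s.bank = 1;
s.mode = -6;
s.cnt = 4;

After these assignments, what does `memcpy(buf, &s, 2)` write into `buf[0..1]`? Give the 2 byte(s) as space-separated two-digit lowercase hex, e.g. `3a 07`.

[15+:1] addr_hi=0 & 0x1 = 0x0; word=0x0000
[13+:2] seq=0 & 0x3 = 0x0; word=0x0000
[9+:4] ver=13 & 0xf = 0xd; word=0x1a00
[7+:2] bank=1 & 0x3 = 0x1; word=0x1a80
[3+:4] mode=-6 & 0xf = 0xa; word=0x1ad0
[0+:3] cnt=4 & 0x7 = 0x4; word=0x1ad4
word = 0x1ad4 → big-endian bytes:
  [0]=0x1a  [1]=0xd4

1a d4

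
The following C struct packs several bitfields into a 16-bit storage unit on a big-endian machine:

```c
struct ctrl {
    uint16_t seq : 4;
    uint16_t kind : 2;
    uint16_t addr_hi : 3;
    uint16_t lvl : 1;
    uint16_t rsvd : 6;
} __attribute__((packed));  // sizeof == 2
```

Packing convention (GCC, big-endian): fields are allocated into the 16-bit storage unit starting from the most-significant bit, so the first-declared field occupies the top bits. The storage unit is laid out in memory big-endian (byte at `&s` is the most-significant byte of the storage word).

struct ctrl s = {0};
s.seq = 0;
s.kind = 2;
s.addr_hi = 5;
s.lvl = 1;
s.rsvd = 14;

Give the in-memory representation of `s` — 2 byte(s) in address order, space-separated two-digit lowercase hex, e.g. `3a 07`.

0a ce

seq (4b) val=0 bits=0x0 at bit 12: 0x0000
kind (2b) val=2 bits=0x2 at bit 10: 0x0800
addr_hi (3b) val=5 bits=0x5 at bit 7: 0x0a80
lvl (1b) val=1 bits=0x1 at bit 6: 0x0ac0
rsvd (6b) val=14 bits=0xe at bit 0: 0x0ace
word = 0x0ace → big-endian bytes:
  [0]=0x0a  [1]=0xce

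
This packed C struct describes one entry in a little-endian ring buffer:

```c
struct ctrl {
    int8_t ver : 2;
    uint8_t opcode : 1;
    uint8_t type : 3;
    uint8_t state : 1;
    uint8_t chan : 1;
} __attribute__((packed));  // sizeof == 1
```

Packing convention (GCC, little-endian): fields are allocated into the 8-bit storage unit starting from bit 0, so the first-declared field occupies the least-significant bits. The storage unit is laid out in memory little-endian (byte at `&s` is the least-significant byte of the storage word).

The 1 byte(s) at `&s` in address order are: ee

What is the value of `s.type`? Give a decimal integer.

5

[0]=0xee (little-endian) → word 0xee
ver:2 @ bit 0 → (0xee>>0)&0x3 = 0x2
opcode:1 @ bit 2 → (0xee>>2)&0x1 = 0x1
type:3 @ bit 3 → (0xee>>3)&0x7 = 0x5  ←
state:1 @ bit 6 → (0xee>>6)&0x1 = 0x1
chan:1 @ bit 7 → (0xee>>7)&0x1 = 0x1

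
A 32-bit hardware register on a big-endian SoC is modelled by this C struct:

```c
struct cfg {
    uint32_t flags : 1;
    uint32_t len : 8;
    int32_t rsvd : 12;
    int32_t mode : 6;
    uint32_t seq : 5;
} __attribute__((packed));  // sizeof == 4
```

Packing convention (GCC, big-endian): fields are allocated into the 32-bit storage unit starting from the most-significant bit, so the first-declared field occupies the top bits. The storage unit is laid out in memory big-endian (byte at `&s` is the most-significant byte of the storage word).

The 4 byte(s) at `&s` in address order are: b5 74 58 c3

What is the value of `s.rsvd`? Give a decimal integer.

[0]=0xb5 [1]=0x74 [2]=0x58 [3]=0xc3 (big-endian) → word 0xb57458c3
flags [31+:1] = (word>>31) & 0x1 = 1
len [23+:8] = (word>>23) & 0xff = 106
rsvd [11+:12] = (word>>11) & 0xfff = 3723  ←
mode [5+:6] = (word>>5) & 0x3f = 6
seq [0+:5] = (word>>0) & 0x1f = 3
rsvd signed 12b, MSB=1: 3723 - 4096 = -373

-373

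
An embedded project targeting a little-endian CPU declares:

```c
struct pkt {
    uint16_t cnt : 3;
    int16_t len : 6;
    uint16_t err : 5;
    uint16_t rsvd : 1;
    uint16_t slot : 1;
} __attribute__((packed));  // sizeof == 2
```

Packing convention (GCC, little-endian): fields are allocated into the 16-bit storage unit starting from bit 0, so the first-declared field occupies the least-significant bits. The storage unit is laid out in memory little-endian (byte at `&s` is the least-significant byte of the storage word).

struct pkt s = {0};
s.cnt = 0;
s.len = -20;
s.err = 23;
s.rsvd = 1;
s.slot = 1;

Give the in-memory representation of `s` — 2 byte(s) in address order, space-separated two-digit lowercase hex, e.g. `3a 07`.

cnt:3 = 0 → 0x0 << 0 → word 0x0000
len:6 = -20 → 0x2c << 3 → word 0x0160
err:5 = 23 → 0x17 << 9 → word 0x2f60
rsvd:1 = 1 → 0x1 << 14 → word 0x6f60
slot:1 = 1 → 0x1 << 15 → word 0xef60
word = 0xef60 → little-endian bytes:
  [0]=0x60  [1]=0xef

60 ef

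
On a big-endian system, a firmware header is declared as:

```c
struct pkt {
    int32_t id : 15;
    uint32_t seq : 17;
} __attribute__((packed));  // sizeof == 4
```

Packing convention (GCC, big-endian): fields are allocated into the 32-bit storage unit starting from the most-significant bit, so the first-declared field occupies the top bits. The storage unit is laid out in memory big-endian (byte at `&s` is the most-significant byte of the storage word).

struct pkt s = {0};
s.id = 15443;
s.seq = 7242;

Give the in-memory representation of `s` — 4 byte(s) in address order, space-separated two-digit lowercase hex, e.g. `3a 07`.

id:15 = 15443 → 0x3c53 << 17 → word 0x78a60000
seq:17 = 7242 → 0x1c4a << 0 → word 0x78a61c4a
word = 0x78a61c4a → big-endian bytes:
  [0]=0x78  [1]=0xa6  [2]=0x1c  [3]=0x4a

78 a6 1c 4a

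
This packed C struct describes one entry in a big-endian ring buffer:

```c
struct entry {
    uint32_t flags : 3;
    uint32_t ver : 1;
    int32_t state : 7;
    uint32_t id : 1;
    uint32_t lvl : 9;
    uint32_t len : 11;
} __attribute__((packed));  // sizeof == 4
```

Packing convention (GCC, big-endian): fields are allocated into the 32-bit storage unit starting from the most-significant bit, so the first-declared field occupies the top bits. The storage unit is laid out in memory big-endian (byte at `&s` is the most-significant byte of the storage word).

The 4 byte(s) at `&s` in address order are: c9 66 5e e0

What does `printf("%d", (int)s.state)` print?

[0]=0xc9 [1]=0x66 [2]=0x5e [3]=0xe0 (big-endian) → word 0xc9665ee0
flags [29+:3] = (word>>29) & 0x7 = 6
ver [28+:1] = (word>>28) & 0x1 = 0
state [21+:7] = (word>>21) & 0x7f = 75  ←
id [20+:1] = (word>>20) & 0x1 = 0
lvl [11+:9] = (word>>11) & 0x1ff = 203
len [0+:11] = (word>>0) & 0x7ff = 1760
state signed 7b, MSB=1: 75 - 128 = -53

-53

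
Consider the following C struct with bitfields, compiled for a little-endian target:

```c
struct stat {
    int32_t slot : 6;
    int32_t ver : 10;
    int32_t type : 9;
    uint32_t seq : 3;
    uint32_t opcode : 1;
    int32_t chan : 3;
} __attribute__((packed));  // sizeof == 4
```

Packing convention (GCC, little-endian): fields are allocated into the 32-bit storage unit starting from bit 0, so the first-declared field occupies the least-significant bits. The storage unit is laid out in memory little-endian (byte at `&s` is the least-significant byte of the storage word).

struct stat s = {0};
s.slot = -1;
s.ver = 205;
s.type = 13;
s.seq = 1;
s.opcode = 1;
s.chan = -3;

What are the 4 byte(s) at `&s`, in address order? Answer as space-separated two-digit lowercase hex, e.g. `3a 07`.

7f 33 0d b2

[0+:6] slot=-1 & 0x3f = 0x3f; word=0x0000003f
[6+:10] ver=205 & 0x3ff = 0xcd; word=0x0000337f
[16+:9] type=13 & 0x1ff = 0xd; word=0x000d337f
[25+:3] seq=1 & 0x7 = 0x1; word=0x020d337f
[28+:1] opcode=1 & 0x1 = 0x1; word=0x120d337f
[29+:3] chan=-3 & 0x7 = 0x5; word=0xb20d337f
word = 0xb20d337f → little-endian bytes:
  [0]=0x7f  [1]=0x33  [2]=0x0d  [3]=0xb2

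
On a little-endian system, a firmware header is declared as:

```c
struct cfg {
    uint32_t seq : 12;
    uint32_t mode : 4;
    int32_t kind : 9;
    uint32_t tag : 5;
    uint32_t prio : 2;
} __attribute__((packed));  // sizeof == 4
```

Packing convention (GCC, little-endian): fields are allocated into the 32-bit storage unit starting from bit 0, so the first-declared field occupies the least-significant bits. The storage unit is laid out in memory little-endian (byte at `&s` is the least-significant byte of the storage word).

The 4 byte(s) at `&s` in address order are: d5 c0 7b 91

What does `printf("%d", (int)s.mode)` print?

12

[0]=0xd5 [1]=0xc0 [2]=0x7b [3]=0x91 (little-endian) → word 0x917bc0d5
seq:12 @ bit 0 → (0x917bc0d5>>0)&0xfff = 0xd5
mode:4 @ bit 12 → (0x917bc0d5>>12)&0xf = 0xc  ←
kind:9 @ bit 16 → (0x917bc0d5>>16)&0x1ff = 0x17b
tag:5 @ bit 25 → (0x917bc0d5>>25)&0x1f = 0x8
prio:2 @ bit 30 → (0x917bc0d5>>30)&0x3 = 0x2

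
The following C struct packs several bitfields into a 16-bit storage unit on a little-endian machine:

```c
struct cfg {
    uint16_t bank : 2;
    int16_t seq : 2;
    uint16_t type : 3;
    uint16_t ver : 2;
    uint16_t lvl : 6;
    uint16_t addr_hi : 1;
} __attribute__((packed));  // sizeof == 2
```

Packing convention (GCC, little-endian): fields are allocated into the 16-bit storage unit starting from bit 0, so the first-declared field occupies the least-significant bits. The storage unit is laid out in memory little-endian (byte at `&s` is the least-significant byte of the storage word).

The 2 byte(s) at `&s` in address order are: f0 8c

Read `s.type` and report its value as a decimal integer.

[0]=0xf0 [1]=0x8c (little-endian) → word 0x8cf0
bank:2 @ bit 0 → (0x8cf0>>0)&0x3 = 0x0
seq:2 @ bit 2 → (0x8cf0>>2)&0x3 = 0x0
type:3 @ bit 4 → (0x8cf0>>4)&0x7 = 0x7  ←
ver:2 @ bit 7 → (0x8cf0>>7)&0x3 = 0x1
lvl:6 @ bit 9 → (0x8cf0>>9)&0x3f = 0x6
addr_hi:1 @ bit 15 → (0x8cf0>>15)&0x1 = 0x1

7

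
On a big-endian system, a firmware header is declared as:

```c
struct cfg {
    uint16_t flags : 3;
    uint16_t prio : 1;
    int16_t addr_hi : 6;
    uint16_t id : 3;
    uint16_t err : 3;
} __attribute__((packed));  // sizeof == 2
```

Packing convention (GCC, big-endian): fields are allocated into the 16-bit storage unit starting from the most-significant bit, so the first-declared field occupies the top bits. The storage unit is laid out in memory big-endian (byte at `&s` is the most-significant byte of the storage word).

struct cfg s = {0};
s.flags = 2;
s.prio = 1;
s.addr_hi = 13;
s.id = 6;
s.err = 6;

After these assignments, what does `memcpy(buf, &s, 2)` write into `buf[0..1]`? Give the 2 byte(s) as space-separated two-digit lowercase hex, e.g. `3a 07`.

[13+:3] flags=2 & 0x7 = 0x2; word=0x4000
[12+:1] prio=1 & 0x1 = 0x1; word=0x5000
[6+:6] addr_hi=13 & 0x3f = 0xd; word=0x5340
[3+:3] id=6 & 0x7 = 0x6; word=0x5370
[0+:3] err=6 & 0x7 = 0x6; word=0x5376
word = 0x5376 → big-endian bytes:
  [0]=0x53  [1]=0x76

53 76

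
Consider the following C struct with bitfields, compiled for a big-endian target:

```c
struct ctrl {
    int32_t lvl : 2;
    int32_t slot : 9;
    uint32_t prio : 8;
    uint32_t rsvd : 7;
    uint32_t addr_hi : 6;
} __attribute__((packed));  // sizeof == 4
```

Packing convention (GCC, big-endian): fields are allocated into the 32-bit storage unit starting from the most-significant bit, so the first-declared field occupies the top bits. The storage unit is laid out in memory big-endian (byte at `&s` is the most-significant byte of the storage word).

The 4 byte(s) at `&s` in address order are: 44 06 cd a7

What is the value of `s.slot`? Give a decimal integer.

32

[0]=0x44 [1]=0x06 [2]=0xcd [3]=0xa7 (big-endian) → word 0x4406cda7
lvl:2 @ bit 30 → (0x4406cda7>>30)&0x3 = 0x1
slot:9 @ bit 21 → (0x4406cda7>>21)&0x1ff = 0x20  ←
prio:8 @ bit 13 → (0x4406cda7>>13)&0xff = 0x36
rsvd:7 @ bit 6 → (0x4406cda7>>6)&0x7f = 0x36
addr_hi:6 @ bit 0 → (0x4406cda7>>0)&0x3f = 0x27
slot signed 9b, MSB=0: value = 32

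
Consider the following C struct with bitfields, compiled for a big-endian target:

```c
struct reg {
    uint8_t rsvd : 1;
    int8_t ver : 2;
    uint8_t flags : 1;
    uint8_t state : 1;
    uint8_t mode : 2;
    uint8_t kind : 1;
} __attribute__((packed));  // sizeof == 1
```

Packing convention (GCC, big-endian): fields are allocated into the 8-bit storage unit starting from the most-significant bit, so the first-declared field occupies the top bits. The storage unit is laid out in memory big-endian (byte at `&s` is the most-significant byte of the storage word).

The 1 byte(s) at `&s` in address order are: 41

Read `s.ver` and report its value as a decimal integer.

[0]=0x41 (big-endian) → word 0x41
rsvd [7+:1] = (word>>7) & 0x1 = 0
ver [5+:2] = (word>>5) & 0x3 = 2  ←
flags [4+:1] = (word>>4) & 0x1 = 0
state [3+:1] = (word>>3) & 0x1 = 0
mode [1+:2] = (word>>1) & 0x3 = 0
kind [0+:1] = (word>>0) & 0x1 = 1
ver signed 2b, MSB=1: 2 - 4 = -2

-2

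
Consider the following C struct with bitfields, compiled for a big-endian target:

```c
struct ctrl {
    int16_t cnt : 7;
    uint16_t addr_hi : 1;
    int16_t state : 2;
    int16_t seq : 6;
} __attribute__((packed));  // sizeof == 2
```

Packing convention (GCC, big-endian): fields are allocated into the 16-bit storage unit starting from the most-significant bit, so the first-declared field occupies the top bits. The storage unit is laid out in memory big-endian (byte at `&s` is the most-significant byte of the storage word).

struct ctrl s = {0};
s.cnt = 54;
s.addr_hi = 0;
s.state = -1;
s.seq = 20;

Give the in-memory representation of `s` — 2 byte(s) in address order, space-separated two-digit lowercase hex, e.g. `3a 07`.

6c d4

cnt (7b) val=54 bits=0x36 at bit 9: 0x6c00
addr_hi (1b) val=0 bits=0x0 at bit 8: 0x6c00
state (2b) val=-1 bits=0x3 at bit 6: 0x6cc0
seq (6b) val=20 bits=0x14 at bit 0: 0x6cd4
word = 0x6cd4 → big-endian bytes:
  [0]=0x6c  [1]=0xd4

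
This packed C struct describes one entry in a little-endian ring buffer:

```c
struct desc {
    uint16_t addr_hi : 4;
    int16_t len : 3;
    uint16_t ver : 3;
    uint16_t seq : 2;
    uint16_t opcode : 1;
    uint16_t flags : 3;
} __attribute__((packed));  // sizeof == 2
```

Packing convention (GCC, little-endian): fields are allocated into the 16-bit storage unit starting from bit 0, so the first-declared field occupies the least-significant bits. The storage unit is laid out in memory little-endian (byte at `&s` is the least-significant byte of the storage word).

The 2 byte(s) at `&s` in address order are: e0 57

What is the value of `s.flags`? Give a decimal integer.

[0]=0xe0 [1]=0x57 (little-endian) → word 0x57e0
addr_hi:4 @ bit 0 → (0x57e0>>0)&0xf = 0x0
len:3 @ bit 4 → (0x57e0>>4)&0x7 = 0x6
ver:3 @ bit 7 → (0x57e0>>7)&0x7 = 0x7
seq:2 @ bit 10 → (0x57e0>>10)&0x3 = 0x1
opcode:1 @ bit 12 → (0x57e0>>12)&0x1 = 0x1
flags:3 @ bit 13 → (0x57e0>>13)&0x7 = 0x2  ←

2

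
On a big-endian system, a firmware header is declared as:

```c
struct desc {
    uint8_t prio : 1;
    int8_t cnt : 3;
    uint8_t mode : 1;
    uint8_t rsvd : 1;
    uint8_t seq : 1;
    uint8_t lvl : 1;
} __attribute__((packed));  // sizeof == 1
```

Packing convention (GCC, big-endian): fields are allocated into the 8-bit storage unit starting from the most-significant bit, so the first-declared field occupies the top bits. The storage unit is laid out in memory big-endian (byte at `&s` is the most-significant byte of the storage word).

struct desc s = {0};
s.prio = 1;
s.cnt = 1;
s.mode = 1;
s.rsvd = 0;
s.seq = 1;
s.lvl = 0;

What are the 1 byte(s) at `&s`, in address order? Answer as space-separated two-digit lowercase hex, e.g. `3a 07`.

9a

[7+:1] prio=1 & 0x1 = 0x1; word=0x80
[4+:3] cnt=1 & 0x7 = 0x1; word=0x90
[3+:1] mode=1 & 0x1 = 0x1; word=0x98
[2+:1] rsvd=0 & 0x1 = 0x0; word=0x98
[1+:1] seq=1 & 0x1 = 0x1; word=0x9a
[0+:1] lvl=0 & 0x1 = 0x0; word=0x9a
word = 0x9a → big-endian bytes:
  [0]=0x9a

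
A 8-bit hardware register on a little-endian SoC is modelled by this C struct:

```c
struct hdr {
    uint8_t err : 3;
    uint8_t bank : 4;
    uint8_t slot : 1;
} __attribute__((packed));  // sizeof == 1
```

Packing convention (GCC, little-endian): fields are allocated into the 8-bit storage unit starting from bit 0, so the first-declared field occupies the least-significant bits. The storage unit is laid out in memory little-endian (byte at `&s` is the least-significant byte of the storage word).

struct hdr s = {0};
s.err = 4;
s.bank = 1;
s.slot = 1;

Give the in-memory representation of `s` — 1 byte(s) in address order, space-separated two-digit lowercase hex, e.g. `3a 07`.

8c

err (3b) val=4 bits=0x4 at bit 0: 0x04
bank (4b) val=1 bits=0x1 at bit 3: 0x0c
slot (1b) val=1 bits=0x1 at bit 7: 0x8c
word = 0x8c → little-endian bytes:
  [0]=0x8c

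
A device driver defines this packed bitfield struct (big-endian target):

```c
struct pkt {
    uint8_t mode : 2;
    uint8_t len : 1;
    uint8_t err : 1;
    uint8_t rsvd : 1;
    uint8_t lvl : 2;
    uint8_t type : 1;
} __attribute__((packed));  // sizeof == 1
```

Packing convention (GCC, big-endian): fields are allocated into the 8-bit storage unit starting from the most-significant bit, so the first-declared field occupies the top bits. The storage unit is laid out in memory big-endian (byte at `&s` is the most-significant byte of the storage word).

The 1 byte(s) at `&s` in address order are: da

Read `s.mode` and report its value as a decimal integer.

3

[0]=0xda (big-endian) → word 0xda
mode:2 @ bit 6 → (0xda>>6)&0x3 = 0x3  ←
len:1 @ bit 5 → (0xda>>5)&0x1 = 0x0
err:1 @ bit 4 → (0xda>>4)&0x1 = 0x1
rsvd:1 @ bit 3 → (0xda>>3)&0x1 = 0x1
lvl:2 @ bit 1 → (0xda>>1)&0x3 = 0x1
type:1 @ bit 0 → (0xda>>0)&0x1 = 0x0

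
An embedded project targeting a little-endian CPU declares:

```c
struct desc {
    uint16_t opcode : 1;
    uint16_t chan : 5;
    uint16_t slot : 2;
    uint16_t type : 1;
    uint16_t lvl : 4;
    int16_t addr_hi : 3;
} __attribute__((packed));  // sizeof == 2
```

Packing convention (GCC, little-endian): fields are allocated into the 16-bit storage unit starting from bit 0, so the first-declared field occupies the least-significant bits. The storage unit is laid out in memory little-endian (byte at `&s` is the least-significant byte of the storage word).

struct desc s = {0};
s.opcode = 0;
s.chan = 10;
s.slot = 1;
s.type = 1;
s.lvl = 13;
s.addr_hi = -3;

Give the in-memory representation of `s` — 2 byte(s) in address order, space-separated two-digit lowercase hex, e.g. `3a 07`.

54 bb

opcode:1 = 0 → 0x0 << 0 → word 0x0000
chan:5 = 10 → 0xa << 1 → word 0x0014
slot:2 = 1 → 0x1 << 6 → word 0x0054
type:1 = 1 → 0x1 << 8 → word 0x0154
lvl:4 = 13 → 0xd << 9 → word 0x1b54
addr_hi:3 = -3 → 0x5 << 13 → word 0xbb54
word = 0xbb54 → little-endian bytes:
  [0]=0x54  [1]=0xbb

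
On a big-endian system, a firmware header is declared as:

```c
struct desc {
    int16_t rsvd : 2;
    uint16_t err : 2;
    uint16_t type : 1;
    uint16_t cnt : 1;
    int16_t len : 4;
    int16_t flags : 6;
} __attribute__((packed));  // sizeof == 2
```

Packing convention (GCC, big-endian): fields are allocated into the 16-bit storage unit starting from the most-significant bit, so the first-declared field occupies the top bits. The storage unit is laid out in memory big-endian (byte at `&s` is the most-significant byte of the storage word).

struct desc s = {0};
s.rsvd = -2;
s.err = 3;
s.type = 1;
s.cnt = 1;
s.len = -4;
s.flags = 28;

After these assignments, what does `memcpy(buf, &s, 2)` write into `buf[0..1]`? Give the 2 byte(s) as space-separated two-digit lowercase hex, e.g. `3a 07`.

[14+:2] rsvd=-2 & 0x3 = 0x2; word=0x8000
[12+:2] err=3 & 0x3 = 0x3; word=0xb000
[11+:1] type=1 & 0x1 = 0x1; word=0xb800
[10+:1] cnt=1 & 0x1 = 0x1; word=0xbc00
[6+:4] len=-4 & 0xf = 0xc; word=0xbf00
[0+:6] flags=28 & 0x3f = 0x1c; word=0xbf1c
word = 0xbf1c → big-endian bytes:
  [0]=0xbf  [1]=0x1c

bf 1c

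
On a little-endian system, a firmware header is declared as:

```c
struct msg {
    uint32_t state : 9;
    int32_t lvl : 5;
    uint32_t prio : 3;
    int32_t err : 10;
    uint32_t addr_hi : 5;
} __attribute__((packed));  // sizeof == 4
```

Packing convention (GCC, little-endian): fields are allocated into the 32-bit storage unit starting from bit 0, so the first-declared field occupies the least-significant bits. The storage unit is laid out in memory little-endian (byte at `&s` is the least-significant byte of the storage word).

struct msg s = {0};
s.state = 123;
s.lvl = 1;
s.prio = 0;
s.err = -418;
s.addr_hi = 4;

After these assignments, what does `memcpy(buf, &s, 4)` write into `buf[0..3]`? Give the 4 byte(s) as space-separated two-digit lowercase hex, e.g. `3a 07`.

state (9b) val=123 bits=0x7b at bit 0: 0x0000007b
lvl (5b) val=1 bits=0x1 at bit 9: 0x0000027b
prio (3b) val=0 bits=0x0 at bit 14: 0x0000027b
err (10b) val=-418 bits=0x25e at bit 17: 0x04bc027b
addr_hi (5b) val=4 bits=0x4 at bit 27: 0x24bc027b
word = 0x24bc027b → little-endian bytes:
  [0]=0x7b  [1]=0x02  [2]=0xbc  [3]=0x24

7b 02 bc 24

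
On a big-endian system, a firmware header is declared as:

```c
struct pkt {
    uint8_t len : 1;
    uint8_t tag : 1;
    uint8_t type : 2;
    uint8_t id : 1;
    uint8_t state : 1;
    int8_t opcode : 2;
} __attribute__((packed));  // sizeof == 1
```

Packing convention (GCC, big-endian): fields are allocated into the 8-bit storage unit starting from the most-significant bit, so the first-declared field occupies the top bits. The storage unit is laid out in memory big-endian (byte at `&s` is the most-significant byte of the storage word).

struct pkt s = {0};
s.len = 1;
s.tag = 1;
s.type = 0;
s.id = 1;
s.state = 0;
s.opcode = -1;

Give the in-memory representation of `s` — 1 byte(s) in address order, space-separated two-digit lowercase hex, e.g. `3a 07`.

len (1b) val=1 bits=0x1 at bit 7: 0x80
tag (1b) val=1 bits=0x1 at bit 6: 0xc0
type (2b) val=0 bits=0x0 at bit 4: 0xc0
id (1b) val=1 bits=0x1 at bit 3: 0xc8
state (1b) val=0 bits=0x0 at bit 2: 0xc8
opcode (2b) val=-1 bits=0x3 at bit 0: 0xcb
word = 0xcb → big-endian bytes:
  [0]=0xcb

cb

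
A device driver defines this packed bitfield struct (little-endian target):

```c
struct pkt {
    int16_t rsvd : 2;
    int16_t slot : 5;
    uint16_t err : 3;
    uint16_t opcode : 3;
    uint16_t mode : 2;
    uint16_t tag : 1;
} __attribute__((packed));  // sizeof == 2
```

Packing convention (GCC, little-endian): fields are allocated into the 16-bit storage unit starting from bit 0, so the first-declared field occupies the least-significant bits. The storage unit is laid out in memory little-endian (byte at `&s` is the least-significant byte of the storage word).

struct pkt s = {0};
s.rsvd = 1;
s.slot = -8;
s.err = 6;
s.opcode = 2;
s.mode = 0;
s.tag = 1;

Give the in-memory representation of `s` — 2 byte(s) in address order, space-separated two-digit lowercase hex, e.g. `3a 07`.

rsvd (2b) val=1 bits=0x1 at bit 0: 0x0001
slot (5b) val=-8 bits=0x18 at bit 2: 0x0061
err (3b) val=6 bits=0x6 at bit 7: 0x0361
opcode (3b) val=2 bits=0x2 at bit 10: 0x0b61
mode (2b) val=0 bits=0x0 at bit 13: 0x0b61
tag (1b) val=1 bits=0x1 at bit 15: 0x8b61
word = 0x8b61 → little-endian bytes:
  [0]=0x61  [1]=0x8b

61 8b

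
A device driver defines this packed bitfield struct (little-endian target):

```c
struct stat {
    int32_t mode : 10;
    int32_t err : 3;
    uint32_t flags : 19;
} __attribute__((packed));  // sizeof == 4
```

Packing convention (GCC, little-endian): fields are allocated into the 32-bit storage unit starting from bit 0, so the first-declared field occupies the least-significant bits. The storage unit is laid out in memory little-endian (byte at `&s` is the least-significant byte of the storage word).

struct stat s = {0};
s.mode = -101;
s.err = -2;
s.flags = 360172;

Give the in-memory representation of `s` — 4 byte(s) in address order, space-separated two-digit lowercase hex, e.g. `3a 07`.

mode (10b) val=-101 bits=0x39b at bit 0: 0x0000039b
err (3b) val=-2 bits=0x6 at bit 10: 0x00001b9b
flags (19b) val=360172 bits=0x57eec at bit 13: 0xafdd9b9b
word = 0xafdd9b9b → little-endian bytes:
  [0]=0x9b  [1]=0x9b  [2]=0xdd  [3]=0xaf

9b 9b dd af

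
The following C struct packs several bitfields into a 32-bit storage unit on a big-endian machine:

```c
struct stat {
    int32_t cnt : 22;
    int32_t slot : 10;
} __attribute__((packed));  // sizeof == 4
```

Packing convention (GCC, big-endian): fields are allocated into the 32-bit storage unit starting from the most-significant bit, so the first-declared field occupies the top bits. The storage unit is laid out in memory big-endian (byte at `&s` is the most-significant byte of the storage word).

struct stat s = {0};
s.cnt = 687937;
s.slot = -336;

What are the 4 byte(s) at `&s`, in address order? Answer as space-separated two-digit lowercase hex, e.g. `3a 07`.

[10+:22] cnt=687937 & 0x3fffff = 0xa7f41; word=0x29fd0400
[0+:10] slot=-336 & 0x3ff = 0x2b0; word=0x29fd06b0
word = 0x29fd06b0 → big-endian bytes:
  [0]=0x29  [1]=0xfd  [2]=0x06  [3]=0xb0

29 fd 06 b0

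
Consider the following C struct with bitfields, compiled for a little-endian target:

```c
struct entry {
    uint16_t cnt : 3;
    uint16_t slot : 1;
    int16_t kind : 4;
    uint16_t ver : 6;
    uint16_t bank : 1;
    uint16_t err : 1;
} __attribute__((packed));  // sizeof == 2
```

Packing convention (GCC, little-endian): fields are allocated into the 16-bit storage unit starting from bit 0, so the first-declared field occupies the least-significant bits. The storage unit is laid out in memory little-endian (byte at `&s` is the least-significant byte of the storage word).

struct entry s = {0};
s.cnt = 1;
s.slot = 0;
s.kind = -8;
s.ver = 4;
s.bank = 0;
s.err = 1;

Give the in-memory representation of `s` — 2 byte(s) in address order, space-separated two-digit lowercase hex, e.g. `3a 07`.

cnt:3 = 1 → 0x1 << 0 → word 0x0001
slot:1 = 0 → 0x0 << 3 → word 0x0001
kind:4 = -8 → 0x8 << 4 → word 0x0081
ver:6 = 4 → 0x4 << 8 → word 0x0481
bank:1 = 0 → 0x0 << 14 → word 0x0481
err:1 = 1 → 0x1 << 15 → word 0x8481
word = 0x8481 → little-endian bytes:
  [0]=0x81  [1]=0x84

81 84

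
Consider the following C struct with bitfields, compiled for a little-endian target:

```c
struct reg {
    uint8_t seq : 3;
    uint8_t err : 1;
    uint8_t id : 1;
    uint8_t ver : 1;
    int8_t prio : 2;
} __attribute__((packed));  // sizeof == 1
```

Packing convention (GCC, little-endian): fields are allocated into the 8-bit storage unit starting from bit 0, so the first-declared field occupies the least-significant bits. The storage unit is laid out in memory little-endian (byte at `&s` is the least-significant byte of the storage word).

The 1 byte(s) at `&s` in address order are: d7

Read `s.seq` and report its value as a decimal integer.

7

[0]=0xd7 (little-endian) → word 0xd7
seq [0+:3] = (word>>0) & 0x7 = 7  ←
err [3+:1] = (word>>3) & 0x1 = 0
id [4+:1] = (word>>4) & 0x1 = 1
ver [5+:1] = (word>>5) & 0x1 = 0
prio [6+:2] = (word>>6) & 0x3 = 3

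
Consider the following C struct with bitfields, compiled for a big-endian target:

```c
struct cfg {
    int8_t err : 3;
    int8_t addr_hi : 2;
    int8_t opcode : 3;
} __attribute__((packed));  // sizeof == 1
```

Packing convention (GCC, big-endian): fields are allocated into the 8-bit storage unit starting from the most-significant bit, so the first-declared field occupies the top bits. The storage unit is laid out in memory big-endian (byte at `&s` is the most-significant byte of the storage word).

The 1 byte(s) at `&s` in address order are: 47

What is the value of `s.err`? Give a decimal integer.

2

[0]=0x47 (big-endian) → word 0x47
err [5+:3] = (word>>5) & 0x7 = 2  ←
addr_hi [3+:2] = (word>>3) & 0x3 = 0
opcode [0+:3] = (word>>0) & 0x7 = 7
err signed 3b, MSB=0: value = 2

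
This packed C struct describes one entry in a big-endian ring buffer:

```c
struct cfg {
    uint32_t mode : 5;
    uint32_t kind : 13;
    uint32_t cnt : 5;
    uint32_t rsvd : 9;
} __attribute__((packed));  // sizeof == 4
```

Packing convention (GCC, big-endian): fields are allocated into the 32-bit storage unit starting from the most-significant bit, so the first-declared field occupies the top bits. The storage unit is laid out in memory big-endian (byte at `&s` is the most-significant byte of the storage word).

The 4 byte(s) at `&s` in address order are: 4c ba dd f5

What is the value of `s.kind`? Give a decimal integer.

4843

[0]=0x4c [1]=0xba [2]=0xdd [3]=0xf5 (big-endian) → word 0x4cbaddf5
mode:5 @ bit 27 → (0x4cbaddf5>>27)&0x1f = 0x9
kind:13 @ bit 14 → (0x4cbaddf5>>14)&0x1fff = 0x12eb  ←
cnt:5 @ bit 9 → (0x4cbaddf5>>9)&0x1f = 0xe
rsvd:9 @ bit 0 → (0x4cbaddf5>>0)&0x1ff = 0x1f5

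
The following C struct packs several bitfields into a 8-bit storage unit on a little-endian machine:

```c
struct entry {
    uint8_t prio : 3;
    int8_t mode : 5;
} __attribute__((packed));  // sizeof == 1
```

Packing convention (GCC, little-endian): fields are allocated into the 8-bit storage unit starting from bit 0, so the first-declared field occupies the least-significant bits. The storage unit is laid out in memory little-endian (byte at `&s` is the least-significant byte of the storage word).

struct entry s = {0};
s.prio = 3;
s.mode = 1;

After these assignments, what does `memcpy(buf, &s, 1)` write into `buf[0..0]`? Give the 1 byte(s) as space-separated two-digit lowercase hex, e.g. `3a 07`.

0b

prio (3b) val=3 bits=0x3 at bit 0: 0x03
mode (5b) val=1 bits=0x1 at bit 3: 0x0b
word = 0x0b → little-endian bytes:
  [0]=0x0b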